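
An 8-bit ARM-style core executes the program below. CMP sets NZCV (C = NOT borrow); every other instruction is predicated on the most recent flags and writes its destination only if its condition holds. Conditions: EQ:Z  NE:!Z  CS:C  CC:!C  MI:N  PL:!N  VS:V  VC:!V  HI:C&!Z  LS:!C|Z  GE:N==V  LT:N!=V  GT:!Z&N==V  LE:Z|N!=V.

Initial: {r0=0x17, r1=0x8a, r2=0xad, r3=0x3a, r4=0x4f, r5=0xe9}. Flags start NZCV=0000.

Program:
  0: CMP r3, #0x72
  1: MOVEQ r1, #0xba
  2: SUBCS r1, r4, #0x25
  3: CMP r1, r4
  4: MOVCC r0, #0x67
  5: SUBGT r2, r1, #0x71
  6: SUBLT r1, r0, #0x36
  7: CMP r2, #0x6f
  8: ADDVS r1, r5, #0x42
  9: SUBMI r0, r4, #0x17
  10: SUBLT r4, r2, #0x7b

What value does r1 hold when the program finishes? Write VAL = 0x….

0: ✓ CMP  NZCV=1000
1: · MOVEQ
2: · SUBCS
3: ✓ CMP  NZCV=0011
4: · MOVCC
5: · SUBGT
6: ✓ SUBLT  r1←0xe1
7: ✓ CMP  NZCV=0011
8: ✓ ADDVS  r1←0x2b
9: · SUBMI
10: ✓ SUBLT  r4←0x32

VAL = 0x2b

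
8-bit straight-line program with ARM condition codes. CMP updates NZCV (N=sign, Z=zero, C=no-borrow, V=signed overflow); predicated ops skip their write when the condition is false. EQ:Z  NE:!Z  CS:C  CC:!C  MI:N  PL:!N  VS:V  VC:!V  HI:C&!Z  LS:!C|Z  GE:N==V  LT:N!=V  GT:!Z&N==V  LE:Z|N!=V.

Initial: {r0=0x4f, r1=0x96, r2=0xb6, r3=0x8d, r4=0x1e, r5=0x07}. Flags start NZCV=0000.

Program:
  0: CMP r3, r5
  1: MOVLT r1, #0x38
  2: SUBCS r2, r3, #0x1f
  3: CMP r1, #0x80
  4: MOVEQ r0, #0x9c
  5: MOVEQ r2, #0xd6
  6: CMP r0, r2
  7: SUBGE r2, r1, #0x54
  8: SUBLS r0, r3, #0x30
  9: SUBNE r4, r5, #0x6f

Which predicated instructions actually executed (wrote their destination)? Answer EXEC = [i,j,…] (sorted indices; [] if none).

[0] flags=1010 → (cmp)
[1] flags=1010 LT?T → r1=0x38
[2] flags=1010 CS?T → r2=0x6e
[3] flags=1001 → (cmp)
[4] flags=1001 EQ?F → skip
[5] flags=1001 EQ?F → skip
[6] flags=1000 → (cmp)
[7] flags=1000 GE?F → skip
[8] flags=1000 LS?T → r0=0x5d
[9] flags=1000 NE?T → r4=0x98

EXEC = [1,2,8,9]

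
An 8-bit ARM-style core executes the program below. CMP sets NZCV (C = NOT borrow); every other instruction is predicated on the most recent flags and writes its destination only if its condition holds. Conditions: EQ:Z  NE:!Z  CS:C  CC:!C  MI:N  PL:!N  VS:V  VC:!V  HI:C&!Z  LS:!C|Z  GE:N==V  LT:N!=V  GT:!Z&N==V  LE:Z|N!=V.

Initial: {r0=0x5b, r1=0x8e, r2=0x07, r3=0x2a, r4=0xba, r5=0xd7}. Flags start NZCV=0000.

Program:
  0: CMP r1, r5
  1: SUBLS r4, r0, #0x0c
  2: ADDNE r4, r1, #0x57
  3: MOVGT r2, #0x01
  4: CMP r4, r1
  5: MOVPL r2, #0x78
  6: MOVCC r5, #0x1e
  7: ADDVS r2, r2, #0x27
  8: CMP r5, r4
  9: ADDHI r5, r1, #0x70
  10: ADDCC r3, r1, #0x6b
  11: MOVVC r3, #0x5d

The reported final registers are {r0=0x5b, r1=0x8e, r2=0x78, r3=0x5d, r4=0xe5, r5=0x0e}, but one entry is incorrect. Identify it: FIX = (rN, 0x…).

FIX = (r5, 0xd7)

0: ✓ CMP  NZCV=1000
1: ✓ SUBLS  r4←0x4f
2: ✓ ADDNE  r4←0xe5
3: · MOVGT
4: ✓ CMP  NZCV=0010
5: ✓ MOVPL  r2←0x78
6: · MOVCC
7: · ADDVS
8: ✓ CMP  NZCV=1000
9: · ADDHI
10: ✓ ADDCC  r3←0xf9
11: ✓ MOVVC  r3←0x5d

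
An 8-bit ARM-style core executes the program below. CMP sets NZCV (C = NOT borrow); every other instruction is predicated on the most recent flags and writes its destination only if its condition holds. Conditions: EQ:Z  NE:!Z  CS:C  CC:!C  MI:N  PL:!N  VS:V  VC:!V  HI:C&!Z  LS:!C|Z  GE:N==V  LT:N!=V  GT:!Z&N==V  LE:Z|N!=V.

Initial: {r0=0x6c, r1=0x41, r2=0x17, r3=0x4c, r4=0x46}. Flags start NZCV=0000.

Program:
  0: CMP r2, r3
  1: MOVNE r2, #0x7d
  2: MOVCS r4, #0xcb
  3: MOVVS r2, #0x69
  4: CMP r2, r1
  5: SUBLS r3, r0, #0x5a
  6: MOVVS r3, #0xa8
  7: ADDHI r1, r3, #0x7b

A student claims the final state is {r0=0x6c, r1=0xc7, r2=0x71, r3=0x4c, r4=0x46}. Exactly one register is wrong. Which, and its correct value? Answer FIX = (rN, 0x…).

FIX = (r2, 0x7d)

[0] flags=1000 → (cmp)
[1] flags=1000 NE?T → r2=0x7d
[2] flags=1000 CS?F → skip
[3] flags=1000 VS?F → skip
[4] flags=0010 → (cmp)
[5] flags=0010 LS?F → skip
[6] flags=0010 VS?F → skip
[7] flags=0010 HI?T → r1=0xc7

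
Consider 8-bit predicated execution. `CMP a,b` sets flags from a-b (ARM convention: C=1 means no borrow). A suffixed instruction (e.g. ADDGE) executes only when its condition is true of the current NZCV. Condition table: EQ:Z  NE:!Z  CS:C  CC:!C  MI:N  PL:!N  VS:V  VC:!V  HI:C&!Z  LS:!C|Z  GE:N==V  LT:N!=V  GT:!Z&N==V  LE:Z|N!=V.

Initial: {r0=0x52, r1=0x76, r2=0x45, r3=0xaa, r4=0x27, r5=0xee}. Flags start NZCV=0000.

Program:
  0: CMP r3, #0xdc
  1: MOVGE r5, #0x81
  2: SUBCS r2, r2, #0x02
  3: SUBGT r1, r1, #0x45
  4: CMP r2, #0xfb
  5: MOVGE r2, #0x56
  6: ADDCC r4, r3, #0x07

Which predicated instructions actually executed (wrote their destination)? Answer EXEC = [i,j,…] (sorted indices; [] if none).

EXEC = [5,6]

0: ✓ CMP  NZCV=1000
1: · MOVGE
2: · SUBCS
3: · SUBGT
4: ✓ CMP  NZCV=0000
5: ✓ MOVGE  r2←0x56
6: ✓ ADDCC  r4←0xb1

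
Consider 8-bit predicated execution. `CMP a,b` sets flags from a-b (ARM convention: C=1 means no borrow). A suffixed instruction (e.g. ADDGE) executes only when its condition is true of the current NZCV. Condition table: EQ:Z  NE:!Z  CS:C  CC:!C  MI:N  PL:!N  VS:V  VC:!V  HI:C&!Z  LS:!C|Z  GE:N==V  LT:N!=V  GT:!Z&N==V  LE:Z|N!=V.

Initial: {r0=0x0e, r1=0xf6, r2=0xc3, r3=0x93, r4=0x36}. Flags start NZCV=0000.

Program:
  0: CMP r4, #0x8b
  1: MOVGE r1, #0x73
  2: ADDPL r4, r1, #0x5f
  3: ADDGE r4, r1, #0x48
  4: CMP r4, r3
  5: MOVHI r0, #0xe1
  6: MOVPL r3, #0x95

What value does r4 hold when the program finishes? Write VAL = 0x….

VAL = 0xbb

0: ✓ CMP  NZCV=1001
1: ✓ MOVGE  r1←0x73
2: · ADDPL
3: ✓ ADDGE  r4←0xbb
4: ✓ CMP  NZCV=0010
5: ✓ MOVHI  r0←0xe1
6: ✓ MOVPL  r3←0x95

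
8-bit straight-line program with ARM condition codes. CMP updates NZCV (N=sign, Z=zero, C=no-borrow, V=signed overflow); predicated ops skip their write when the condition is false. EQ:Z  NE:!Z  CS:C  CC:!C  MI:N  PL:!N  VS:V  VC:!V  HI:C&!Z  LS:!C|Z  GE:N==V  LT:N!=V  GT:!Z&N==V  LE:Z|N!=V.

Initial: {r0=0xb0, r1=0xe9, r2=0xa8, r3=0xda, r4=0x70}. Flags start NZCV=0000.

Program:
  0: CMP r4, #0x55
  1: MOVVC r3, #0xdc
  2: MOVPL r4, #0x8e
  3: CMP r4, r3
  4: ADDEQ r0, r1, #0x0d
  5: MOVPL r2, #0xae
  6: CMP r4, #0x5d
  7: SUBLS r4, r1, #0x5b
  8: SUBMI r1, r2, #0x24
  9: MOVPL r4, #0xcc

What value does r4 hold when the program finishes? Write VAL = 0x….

[0] flags=0010 → (cmp)
[1] flags=0010 VC?T → r3=0xdc
[2] flags=0010 PL?T → r4=0x8e
[3] flags=1000 → (cmp)
[4] flags=1000 EQ?F → skip
[5] flags=1000 PL?F → skip
[6] flags=0011 → (cmp)
[7] flags=0011 LS?F → skip
[8] flags=0011 MI?F → skip
[9] flags=0011 PL?T → r4=0xcc

VAL = 0xcc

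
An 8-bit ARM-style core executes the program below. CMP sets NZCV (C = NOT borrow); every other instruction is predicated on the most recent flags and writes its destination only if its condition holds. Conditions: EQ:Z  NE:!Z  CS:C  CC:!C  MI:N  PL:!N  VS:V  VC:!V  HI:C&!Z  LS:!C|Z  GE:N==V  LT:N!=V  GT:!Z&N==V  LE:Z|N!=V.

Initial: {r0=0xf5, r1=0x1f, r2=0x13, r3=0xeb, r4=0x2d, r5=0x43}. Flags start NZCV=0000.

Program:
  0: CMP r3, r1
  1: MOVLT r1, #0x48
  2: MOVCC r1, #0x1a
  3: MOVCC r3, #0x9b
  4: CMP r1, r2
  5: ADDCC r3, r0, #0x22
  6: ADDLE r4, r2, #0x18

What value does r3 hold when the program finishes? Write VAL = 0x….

VAL = 0xeb

[0] flags=1010 → (cmp)
[1] flags=1010 LT?T → r1=0x48
[2] flags=1010 CC?F → skip
[3] flags=1010 CC?F → skip
[4] flags=0010 → (cmp)
[5] flags=0010 CC?F → skip
[6] flags=0010 LE?F → skip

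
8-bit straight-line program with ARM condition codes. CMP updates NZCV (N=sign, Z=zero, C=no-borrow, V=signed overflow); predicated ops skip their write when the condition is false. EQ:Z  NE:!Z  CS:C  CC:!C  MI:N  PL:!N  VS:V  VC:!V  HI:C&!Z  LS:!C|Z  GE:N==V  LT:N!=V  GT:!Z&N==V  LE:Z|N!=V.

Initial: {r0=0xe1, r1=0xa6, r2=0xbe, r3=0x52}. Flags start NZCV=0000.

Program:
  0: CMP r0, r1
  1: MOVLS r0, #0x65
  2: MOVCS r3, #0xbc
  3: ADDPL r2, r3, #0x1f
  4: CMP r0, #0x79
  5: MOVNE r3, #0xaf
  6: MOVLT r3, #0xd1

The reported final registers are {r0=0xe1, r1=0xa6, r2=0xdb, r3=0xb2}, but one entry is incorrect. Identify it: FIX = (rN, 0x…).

0: ✓ CMP  NZCV=0010
1: · MOVLS
2: ✓ MOVCS  r3←0xbc
3: ✓ ADDPL  r2←0xdb
4: ✓ CMP  NZCV=0011
5: ✓ MOVNE  r3←0xaf
6: ✓ MOVLT  r3←0xd1

FIX = (r3, 0xd1)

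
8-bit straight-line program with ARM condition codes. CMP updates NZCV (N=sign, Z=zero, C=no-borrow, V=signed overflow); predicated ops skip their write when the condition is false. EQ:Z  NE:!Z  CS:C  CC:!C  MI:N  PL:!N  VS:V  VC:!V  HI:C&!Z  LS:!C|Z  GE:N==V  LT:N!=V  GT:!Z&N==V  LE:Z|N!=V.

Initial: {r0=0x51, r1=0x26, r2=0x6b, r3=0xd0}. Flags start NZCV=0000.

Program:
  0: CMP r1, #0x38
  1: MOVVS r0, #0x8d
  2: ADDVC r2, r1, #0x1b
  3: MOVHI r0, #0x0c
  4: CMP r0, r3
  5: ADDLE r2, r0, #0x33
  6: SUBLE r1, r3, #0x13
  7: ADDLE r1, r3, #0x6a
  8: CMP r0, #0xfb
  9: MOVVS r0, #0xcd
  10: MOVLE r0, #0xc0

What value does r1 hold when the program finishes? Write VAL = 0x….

[0] flags=1000 → (cmp)
[1] flags=1000 VS?F → skip
[2] flags=1000 VC?T → r2=0x41
[3] flags=1000 HI?F → skip
[4] flags=1001 → (cmp)
[5] flags=1001 LE?F → skip
[6] flags=1001 LE?F → skip
[7] flags=1001 LE?F → skip
[8] flags=0000 → (cmp)
[9] flags=0000 VS?F → skip
[10] flags=0000 LE?F → skip

VAL = 0x26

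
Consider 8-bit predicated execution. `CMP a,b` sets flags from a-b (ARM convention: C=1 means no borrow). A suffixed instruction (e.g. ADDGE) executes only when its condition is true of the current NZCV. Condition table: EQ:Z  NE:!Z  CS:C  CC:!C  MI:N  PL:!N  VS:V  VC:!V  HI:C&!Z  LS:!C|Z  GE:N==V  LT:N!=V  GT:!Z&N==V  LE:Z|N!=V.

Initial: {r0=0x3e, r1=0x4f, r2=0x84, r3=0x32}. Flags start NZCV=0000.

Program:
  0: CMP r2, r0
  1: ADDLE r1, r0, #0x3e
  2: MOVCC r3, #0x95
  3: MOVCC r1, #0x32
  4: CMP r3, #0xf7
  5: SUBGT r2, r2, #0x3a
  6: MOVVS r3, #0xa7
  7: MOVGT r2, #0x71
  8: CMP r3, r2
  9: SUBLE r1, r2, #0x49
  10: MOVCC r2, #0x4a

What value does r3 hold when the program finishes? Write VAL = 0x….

VAL = 0x32

0: ✓ CMP  NZCV=0011
1: ✓ ADDLE  r1←0x7c
2: · MOVCC
3: · MOVCC
4: ✓ CMP  NZCV=0000
5: ✓ SUBGT  r2←0x4a
6: · MOVVS
7: ✓ MOVGT  r2←0x71
8: ✓ CMP  NZCV=1000
9: ✓ SUBLE  r1←0x28
10: ✓ MOVCC  r2←0x4a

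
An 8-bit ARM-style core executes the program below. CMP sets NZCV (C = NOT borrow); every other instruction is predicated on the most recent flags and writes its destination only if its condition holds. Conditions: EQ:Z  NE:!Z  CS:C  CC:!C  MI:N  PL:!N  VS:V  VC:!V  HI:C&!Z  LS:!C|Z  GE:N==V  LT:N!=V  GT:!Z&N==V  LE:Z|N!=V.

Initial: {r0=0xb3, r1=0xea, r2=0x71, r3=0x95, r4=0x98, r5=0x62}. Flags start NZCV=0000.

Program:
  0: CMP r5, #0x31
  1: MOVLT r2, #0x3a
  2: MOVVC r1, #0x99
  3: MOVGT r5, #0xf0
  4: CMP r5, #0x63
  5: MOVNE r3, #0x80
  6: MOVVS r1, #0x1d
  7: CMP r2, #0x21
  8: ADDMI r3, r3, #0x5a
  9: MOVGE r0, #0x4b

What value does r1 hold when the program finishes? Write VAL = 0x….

VAL = 0x99

[0] flags=0010 → (cmp)
[1] flags=0010 LT?F → skip
[2] flags=0010 VC?T → r1=0x99
[3] flags=0010 GT?T → r5=0xf0
[4] flags=1010 → (cmp)
[5] flags=1010 NE?T → r3=0x80
[6] flags=1010 VS?F → skip
[7] flags=0010 → (cmp)
[8] flags=0010 MI?F → skip
[9] flags=0010 GE?T → r0=0x4b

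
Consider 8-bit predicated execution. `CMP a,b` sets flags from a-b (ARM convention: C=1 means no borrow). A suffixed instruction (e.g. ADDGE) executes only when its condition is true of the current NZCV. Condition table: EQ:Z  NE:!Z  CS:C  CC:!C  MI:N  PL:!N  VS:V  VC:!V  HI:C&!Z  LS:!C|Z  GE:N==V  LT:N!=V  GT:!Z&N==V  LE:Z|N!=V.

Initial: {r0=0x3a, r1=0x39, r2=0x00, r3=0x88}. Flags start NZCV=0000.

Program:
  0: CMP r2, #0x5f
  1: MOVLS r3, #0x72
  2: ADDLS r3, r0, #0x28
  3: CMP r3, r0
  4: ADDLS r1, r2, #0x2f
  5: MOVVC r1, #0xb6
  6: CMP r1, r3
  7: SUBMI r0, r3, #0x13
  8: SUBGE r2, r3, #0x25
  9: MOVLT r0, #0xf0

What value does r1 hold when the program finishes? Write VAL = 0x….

VAL = 0xb6

[0] flags=1000 → (cmp)
[1] flags=1000 LS?T → r3=0x72
[2] flags=1000 LS?T → r3=0x62
[3] flags=0010 → (cmp)
[4] flags=0010 LS?F → skip
[5] flags=0010 VC?T → r1=0xb6
[6] flags=0011 → (cmp)
[7] flags=0011 MI?F → skip
[8] flags=0011 GE?F → skip
[9] flags=0011 LT?T → r0=0xf0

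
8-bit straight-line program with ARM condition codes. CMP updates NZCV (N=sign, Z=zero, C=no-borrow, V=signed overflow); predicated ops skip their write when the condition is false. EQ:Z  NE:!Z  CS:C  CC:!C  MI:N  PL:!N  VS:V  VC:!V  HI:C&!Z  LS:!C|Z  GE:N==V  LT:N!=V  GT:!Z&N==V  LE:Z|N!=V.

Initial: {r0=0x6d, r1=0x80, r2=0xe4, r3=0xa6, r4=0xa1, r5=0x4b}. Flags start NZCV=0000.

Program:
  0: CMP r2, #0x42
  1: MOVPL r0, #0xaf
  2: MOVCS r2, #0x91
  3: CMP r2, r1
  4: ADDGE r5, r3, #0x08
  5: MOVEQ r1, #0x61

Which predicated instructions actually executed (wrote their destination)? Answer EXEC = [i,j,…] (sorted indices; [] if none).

[0] flags=1010 → (cmp)
[1] flags=1010 PL?F → skip
[2] flags=1010 CS?T → r2=0x91
[3] flags=0010 → (cmp)
[4] flags=0010 GE?T → r5=0xae
[5] flags=0010 EQ?F → skip

EXEC = [2,4]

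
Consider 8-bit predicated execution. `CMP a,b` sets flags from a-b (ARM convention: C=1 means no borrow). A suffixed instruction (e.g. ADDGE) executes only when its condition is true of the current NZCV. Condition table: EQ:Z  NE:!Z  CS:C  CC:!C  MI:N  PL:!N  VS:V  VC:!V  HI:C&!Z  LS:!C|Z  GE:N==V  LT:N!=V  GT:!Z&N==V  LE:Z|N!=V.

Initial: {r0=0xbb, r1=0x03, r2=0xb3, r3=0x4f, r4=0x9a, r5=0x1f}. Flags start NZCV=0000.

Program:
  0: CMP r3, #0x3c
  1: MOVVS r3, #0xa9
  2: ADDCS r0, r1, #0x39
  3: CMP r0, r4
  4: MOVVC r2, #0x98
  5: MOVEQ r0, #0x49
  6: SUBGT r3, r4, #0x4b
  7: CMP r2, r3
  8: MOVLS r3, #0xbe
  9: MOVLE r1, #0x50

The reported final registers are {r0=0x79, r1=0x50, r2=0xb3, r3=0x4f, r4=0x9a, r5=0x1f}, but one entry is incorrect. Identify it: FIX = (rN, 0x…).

[0] flags=0010 → (cmp)
[1] flags=0010 VS?F → skip
[2] flags=0010 CS?T → r0=0x3c
[3] flags=1001 → (cmp)
[4] flags=1001 VC?F → skip
[5] flags=1001 EQ?F → skip
[6] flags=1001 GT?T → r3=0x4f
[7] flags=0011 → (cmp)
[8] flags=0011 LS?F → skip
[9] flags=0011 LE?T → r1=0x50

FIX = (r0, 0x3c)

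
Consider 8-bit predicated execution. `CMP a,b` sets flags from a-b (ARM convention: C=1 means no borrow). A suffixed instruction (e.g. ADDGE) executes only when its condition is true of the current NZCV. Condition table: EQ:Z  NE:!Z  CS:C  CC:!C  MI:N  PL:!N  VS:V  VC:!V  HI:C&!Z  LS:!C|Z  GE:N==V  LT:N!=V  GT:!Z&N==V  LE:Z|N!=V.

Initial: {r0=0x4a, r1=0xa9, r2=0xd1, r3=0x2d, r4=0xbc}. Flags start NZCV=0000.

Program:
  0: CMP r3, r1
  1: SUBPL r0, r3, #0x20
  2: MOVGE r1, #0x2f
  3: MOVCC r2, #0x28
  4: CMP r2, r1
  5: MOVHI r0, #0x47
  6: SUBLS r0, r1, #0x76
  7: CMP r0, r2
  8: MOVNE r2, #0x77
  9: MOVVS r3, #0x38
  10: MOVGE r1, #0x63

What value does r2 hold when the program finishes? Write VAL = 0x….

VAL = 0x77

[0] flags=1001 → (cmp)
[1] flags=1001 PL?F → skip
[2] flags=1001 GE?T → r1=0x2f
[3] flags=1001 CC?T → r2=0x28
[4] flags=1000 → (cmp)
[5] flags=1000 HI?F → skip
[6] flags=1000 LS?T → r0=0xb9
[7] flags=1010 → (cmp)
[8] flags=1010 NE?T → r2=0x77
[9] flags=1010 VS?F → skip
[10] flags=1010 GE?F → skip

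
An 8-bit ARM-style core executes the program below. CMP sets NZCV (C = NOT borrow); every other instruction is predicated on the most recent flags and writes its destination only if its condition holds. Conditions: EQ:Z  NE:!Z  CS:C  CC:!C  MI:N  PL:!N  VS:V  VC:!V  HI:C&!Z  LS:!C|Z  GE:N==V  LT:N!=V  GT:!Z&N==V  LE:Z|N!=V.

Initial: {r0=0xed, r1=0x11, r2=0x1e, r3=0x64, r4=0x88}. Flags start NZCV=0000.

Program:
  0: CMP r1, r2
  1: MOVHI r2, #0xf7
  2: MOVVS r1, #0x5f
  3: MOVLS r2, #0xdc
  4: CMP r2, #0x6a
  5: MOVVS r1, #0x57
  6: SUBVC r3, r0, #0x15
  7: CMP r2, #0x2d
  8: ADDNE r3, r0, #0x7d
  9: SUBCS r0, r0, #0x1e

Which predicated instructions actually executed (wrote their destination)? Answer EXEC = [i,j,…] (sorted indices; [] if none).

EXEC = [3,5,8,9]

[0] flags=1000 → (cmp)
[1] flags=1000 HI?F → skip
[2] flags=1000 VS?F → skip
[3] flags=1000 LS?T → r2=0xdc
[4] flags=0011 → (cmp)
[5] flags=0011 VS?T → r1=0x57
[6] flags=0011 VC?F → skip
[7] flags=1010 → (cmp)
[8] flags=1010 NE?T → r3=0x6a
[9] flags=1010 CS?T → r0=0xcf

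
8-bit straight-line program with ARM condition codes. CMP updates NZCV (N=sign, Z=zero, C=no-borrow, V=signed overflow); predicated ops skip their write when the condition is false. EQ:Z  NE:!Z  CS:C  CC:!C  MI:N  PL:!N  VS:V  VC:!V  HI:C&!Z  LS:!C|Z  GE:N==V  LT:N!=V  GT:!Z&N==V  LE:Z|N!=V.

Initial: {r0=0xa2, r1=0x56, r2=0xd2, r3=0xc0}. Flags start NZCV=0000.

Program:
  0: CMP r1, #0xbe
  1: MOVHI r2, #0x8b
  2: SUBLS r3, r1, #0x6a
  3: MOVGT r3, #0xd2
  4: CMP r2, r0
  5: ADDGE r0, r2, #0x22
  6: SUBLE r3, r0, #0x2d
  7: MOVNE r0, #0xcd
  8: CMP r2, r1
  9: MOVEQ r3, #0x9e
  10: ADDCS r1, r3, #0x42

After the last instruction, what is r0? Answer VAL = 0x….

[0] flags=1001 → (cmp)
[1] flags=1001 HI?F → skip
[2] flags=1001 LS?T → r3=0xec
[3] flags=1001 GT?T → r3=0xd2
[4] flags=0010 → (cmp)
[5] flags=0010 GE?T → r0=0xf4
[6] flags=0010 LE?F → skip
[7] flags=0010 NE?T → r0=0xcd
[8] flags=0011 → (cmp)
[9] flags=0011 EQ?F → skip
[10] flags=0011 CS?T → r1=0x14

VAL = 0xcd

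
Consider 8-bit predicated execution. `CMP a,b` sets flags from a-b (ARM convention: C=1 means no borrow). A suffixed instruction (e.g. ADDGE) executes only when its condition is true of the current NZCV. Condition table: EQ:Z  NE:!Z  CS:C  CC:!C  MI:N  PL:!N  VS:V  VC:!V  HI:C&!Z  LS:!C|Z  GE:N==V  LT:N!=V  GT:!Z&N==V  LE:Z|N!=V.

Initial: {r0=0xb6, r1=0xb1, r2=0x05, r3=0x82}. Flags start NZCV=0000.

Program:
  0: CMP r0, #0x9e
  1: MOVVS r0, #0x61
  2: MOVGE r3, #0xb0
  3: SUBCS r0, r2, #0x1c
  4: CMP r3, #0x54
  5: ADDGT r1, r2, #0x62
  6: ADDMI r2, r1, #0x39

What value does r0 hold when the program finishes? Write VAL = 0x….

VAL = 0xe9

[0] flags=0010 → (cmp)
[1] flags=0010 VS?F → skip
[2] flags=0010 GE?T → r3=0xb0
[3] flags=0010 CS?T → r0=0xe9
[4] flags=0011 → (cmp)
[5] flags=0011 GT?F → skip
[6] flags=0011 MI?F → skip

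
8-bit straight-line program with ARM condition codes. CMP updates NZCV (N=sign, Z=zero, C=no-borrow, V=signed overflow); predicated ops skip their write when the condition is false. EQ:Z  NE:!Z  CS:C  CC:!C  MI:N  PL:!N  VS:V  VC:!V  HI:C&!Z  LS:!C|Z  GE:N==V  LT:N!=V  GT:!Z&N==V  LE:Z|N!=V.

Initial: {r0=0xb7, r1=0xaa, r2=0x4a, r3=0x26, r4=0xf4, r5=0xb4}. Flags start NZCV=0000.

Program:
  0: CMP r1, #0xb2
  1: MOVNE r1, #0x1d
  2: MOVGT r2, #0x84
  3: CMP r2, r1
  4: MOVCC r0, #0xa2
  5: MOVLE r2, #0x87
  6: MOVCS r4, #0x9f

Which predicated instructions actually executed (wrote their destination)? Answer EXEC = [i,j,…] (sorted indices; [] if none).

EXEC = [1,6]

[0] flags=1000 → (cmp)
[1] flags=1000 NE?T → r1=0x1d
[2] flags=1000 GT?F → skip
[3] flags=0010 → (cmp)
[4] flags=0010 CC?F → skip
[5] flags=0010 LE?F → skip
[6] flags=0010 CS?T → r4=0x9f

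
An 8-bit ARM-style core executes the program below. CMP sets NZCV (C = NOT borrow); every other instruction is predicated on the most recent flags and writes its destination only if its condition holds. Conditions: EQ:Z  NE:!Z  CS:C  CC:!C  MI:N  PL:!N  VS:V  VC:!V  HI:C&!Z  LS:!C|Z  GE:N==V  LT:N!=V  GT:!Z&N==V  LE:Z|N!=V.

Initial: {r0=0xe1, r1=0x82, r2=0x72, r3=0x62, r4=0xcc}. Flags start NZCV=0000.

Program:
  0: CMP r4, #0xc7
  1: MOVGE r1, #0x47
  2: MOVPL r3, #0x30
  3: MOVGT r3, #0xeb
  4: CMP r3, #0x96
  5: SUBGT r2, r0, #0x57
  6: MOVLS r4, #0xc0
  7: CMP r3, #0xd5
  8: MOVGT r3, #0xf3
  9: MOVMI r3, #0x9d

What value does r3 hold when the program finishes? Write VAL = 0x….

VAL = 0xf3

[0] flags=0010 → (cmp)
[1] flags=0010 GE?T → r1=0x47
[2] flags=0010 PL?T → r3=0x30
[3] flags=0010 GT?T → r3=0xeb
[4] flags=0010 → (cmp)
[5] flags=0010 GT?T → r2=0x8a
[6] flags=0010 LS?F → skip
[7] flags=0010 → (cmp)
[8] flags=0010 GT?T → r3=0xf3
[9] flags=0010 MI?F → skip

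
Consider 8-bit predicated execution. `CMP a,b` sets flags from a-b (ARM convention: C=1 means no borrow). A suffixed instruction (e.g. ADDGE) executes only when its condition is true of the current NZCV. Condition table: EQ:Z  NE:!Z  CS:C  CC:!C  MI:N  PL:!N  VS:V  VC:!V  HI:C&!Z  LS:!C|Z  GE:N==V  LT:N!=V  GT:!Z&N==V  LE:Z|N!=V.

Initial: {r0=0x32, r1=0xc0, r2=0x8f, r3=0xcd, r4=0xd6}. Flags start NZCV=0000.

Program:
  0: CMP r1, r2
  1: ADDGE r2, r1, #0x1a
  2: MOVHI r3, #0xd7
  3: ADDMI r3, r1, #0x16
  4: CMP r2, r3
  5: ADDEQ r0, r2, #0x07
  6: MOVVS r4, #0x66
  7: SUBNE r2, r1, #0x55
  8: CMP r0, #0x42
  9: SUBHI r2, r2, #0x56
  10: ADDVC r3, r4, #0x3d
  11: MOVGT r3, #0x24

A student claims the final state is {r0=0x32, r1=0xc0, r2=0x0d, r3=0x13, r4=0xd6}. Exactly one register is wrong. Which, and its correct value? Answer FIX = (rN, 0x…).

[0] flags=0010 → (cmp)
[1] flags=0010 GE?T → r2=0xda
[2] flags=0010 HI?T → r3=0xd7
[3] flags=0010 MI?F → skip
[4] flags=0010 → (cmp)
[5] flags=0010 EQ?F → skip
[6] flags=0010 VS?F → skip
[7] flags=0010 NE?T → r2=0x6b
[8] flags=1000 → (cmp)
[9] flags=1000 HI?F → skip
[10] flags=1000 VC?T → r3=0x13
[11] flags=1000 GT?F → skip

FIX = (r2, 0x6b)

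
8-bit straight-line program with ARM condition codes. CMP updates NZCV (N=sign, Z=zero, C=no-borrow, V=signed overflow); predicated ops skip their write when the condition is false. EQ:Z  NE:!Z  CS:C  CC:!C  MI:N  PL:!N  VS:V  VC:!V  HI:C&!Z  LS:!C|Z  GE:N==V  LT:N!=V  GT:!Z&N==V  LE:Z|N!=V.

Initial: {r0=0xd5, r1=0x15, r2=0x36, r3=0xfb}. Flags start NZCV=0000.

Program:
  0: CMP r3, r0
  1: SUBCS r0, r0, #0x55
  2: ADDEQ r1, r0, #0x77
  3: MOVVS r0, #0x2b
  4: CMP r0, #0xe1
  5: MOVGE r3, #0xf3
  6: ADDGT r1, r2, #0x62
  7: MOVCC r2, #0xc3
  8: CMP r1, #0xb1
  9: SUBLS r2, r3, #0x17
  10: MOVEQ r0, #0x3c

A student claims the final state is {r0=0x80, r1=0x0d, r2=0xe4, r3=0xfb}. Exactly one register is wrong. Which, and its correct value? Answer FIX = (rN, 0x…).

FIX = (r1, 0x15)

0: ✓ CMP  NZCV=0010
1: ✓ SUBCS  r0←0x80
2: · ADDEQ
3: · MOVVS
4: ✓ CMP  NZCV=1000
5: · MOVGE
6: · ADDGT
7: ✓ MOVCC  r2←0xc3
8: ✓ CMP  NZCV=0000
9: ✓ SUBLS  r2←0xe4
10: · MOVEQ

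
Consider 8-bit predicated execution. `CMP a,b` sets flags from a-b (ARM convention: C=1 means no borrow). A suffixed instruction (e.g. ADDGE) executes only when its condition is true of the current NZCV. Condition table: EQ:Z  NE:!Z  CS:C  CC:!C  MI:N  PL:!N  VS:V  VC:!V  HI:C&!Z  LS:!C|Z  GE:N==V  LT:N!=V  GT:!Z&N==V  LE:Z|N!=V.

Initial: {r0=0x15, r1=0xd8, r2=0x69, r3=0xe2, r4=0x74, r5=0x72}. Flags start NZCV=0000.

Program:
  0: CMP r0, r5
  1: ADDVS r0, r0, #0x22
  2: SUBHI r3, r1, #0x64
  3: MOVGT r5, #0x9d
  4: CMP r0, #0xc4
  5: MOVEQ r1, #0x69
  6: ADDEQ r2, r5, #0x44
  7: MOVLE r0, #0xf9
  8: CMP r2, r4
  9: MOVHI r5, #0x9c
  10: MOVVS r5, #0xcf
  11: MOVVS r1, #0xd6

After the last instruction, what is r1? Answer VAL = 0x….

0: ✓ CMP  NZCV=1000
1: · ADDVS
2: · SUBHI
3: · MOVGT
4: ✓ CMP  NZCV=0000
5: · MOVEQ
6: · ADDEQ
7: · MOVLE
8: ✓ CMP  NZCV=1000
9: · MOVHI
10: · MOVVS
11: · MOVVS

VAL = 0xd8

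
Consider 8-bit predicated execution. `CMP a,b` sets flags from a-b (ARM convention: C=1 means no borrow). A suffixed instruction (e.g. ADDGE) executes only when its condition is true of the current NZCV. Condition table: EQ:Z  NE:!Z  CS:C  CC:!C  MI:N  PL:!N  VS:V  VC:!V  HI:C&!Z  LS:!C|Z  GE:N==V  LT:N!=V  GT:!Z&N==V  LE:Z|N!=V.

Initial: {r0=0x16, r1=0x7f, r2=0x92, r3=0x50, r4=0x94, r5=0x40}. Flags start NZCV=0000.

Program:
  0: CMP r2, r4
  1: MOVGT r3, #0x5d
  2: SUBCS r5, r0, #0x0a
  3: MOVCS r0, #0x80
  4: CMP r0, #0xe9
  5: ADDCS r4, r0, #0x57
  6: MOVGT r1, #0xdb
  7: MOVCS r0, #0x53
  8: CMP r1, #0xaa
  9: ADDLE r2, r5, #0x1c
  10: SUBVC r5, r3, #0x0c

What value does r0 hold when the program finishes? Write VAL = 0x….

VAL = 0x16

[0] flags=1000 → (cmp)
[1] flags=1000 GT?F → skip
[2] flags=1000 CS?F → skip
[3] flags=1000 CS?F → skip
[4] flags=0000 → (cmp)
[5] flags=0000 CS?F → skip
[6] flags=0000 GT?T → r1=0xdb
[7] flags=0000 CS?F → skip
[8] flags=0010 → (cmp)
[9] flags=0010 LE?F → skip
[10] flags=0010 VC?T → r5=0x44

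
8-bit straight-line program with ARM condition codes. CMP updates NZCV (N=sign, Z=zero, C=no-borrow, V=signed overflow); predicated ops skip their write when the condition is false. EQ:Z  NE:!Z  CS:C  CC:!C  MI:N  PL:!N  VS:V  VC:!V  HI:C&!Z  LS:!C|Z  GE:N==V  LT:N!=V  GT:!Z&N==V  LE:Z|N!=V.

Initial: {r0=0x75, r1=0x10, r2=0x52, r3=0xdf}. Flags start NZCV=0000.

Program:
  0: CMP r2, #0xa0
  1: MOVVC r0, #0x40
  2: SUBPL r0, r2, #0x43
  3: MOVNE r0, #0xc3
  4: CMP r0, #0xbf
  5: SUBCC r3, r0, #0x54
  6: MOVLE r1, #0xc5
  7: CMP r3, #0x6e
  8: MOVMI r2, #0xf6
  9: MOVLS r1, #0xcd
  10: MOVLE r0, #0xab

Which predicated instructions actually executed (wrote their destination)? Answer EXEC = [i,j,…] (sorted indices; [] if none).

0: ✓ CMP  NZCV=1001
1: · MOVVC
2: · SUBPL
3: ✓ MOVNE  r0←0xc3
4: ✓ CMP  NZCV=0010
5: · SUBCC
6: · MOVLE
7: ✓ CMP  NZCV=0011
8: · MOVMI
9: · MOVLS
10: ✓ MOVLE  r0←0xab

EXEC = [3,10]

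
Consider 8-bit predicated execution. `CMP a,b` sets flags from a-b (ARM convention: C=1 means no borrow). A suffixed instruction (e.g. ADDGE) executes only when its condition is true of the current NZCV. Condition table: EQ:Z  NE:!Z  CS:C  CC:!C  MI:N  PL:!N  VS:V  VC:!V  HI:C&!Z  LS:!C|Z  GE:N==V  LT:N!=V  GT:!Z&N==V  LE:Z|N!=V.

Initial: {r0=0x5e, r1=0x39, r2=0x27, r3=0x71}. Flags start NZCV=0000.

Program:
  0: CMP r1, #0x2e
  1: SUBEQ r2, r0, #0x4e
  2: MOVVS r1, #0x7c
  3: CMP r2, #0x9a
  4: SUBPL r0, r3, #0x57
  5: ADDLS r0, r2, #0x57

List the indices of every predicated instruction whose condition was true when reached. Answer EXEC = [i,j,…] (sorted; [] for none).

EXEC = [5]

0: ✓ CMP  NZCV=0010
1: · SUBEQ
2: · MOVVS
3: ✓ CMP  NZCV=1001
4: · SUBPL
5: ✓ ADDLS  r0←0x7e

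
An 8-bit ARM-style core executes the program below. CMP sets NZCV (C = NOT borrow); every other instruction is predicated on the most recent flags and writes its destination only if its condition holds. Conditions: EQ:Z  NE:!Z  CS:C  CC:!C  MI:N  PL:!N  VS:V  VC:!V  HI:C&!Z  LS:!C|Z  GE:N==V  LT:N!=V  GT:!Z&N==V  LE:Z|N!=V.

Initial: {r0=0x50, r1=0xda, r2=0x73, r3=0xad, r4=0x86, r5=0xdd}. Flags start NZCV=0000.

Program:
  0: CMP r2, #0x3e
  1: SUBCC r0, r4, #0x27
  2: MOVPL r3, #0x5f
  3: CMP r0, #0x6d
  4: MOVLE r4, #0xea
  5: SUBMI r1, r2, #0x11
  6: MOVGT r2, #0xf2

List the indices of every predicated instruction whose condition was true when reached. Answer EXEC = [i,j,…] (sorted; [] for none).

0: ✓ CMP  NZCV=0010
1: · SUBCC
2: ✓ MOVPL  r3←0x5f
3: ✓ CMP  NZCV=1000
4: ✓ MOVLE  r4←0xea
5: ✓ SUBMI  r1←0x62
6: · MOVGT

EXEC = [2,4,5]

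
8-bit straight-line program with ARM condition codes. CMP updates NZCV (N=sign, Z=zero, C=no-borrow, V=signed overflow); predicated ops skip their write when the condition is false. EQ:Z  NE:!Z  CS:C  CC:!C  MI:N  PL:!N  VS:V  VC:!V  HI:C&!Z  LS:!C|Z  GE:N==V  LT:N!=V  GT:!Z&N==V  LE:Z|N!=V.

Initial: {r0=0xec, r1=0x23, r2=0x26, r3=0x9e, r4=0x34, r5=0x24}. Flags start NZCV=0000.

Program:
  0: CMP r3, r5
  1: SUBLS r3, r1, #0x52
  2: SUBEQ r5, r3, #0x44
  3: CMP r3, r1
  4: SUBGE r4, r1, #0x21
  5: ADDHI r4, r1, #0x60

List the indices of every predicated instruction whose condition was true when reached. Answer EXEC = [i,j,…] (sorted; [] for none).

EXEC = [5]

[0] flags=0011 → (cmp)
[1] flags=0011 LS?F → skip
[2] flags=0011 EQ?F → skip
[3] flags=0011 → (cmp)
[4] flags=0011 GE?F → skip
[5] flags=0011 HI?T → r4=0x83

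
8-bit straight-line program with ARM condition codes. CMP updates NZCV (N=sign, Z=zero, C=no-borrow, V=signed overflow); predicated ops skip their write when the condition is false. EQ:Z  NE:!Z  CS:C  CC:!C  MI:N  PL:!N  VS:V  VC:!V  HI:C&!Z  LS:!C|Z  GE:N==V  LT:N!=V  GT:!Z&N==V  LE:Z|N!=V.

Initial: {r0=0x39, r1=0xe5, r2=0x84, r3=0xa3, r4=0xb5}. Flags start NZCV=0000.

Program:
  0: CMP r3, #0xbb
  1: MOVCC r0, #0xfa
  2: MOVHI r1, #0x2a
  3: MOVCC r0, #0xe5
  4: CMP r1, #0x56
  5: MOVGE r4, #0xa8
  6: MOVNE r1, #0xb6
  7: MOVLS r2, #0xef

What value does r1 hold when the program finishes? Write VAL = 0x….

VAL = 0xb6

[0] flags=1000 → (cmp)
[1] flags=1000 CC?T → r0=0xfa
[2] flags=1000 HI?F → skip
[3] flags=1000 CC?T → r0=0xe5
[4] flags=1010 → (cmp)
[5] flags=1010 GE?F → skip
[6] flags=1010 NE?T → r1=0xb6
[7] flags=1010 LS?F → skip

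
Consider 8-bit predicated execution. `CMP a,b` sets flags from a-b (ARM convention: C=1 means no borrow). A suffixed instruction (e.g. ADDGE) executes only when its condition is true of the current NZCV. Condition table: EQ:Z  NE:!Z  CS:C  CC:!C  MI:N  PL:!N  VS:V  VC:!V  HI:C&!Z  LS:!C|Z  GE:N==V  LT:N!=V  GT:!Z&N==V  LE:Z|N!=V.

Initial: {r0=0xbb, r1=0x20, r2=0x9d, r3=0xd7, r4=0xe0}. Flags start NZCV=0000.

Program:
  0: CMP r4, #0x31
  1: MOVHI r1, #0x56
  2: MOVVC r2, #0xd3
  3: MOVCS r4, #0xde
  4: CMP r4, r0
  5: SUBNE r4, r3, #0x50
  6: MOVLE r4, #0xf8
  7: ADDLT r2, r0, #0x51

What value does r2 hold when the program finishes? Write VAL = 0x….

0: ✓ CMP  NZCV=1010
1: ✓ MOVHI  r1←0x56
2: ✓ MOVVC  r2←0xd3
3: ✓ MOVCS  r4←0xde
4: ✓ CMP  NZCV=0010
5: ✓ SUBNE  r4←0x87
6: · MOVLE
7: · ADDLT

VAL = 0xd3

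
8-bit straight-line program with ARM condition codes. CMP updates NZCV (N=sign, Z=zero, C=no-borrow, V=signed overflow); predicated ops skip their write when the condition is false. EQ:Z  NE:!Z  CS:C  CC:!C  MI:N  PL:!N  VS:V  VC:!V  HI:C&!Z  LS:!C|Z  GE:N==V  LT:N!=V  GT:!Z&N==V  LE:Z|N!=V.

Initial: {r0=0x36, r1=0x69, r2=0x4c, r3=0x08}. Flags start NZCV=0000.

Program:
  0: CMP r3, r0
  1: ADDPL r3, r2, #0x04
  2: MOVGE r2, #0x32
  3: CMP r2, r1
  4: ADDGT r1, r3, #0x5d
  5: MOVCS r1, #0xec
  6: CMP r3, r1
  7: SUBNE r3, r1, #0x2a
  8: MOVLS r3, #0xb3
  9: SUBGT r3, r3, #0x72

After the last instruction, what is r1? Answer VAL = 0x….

0: ✓ CMP  NZCV=1000
1: · ADDPL
2: · MOVGE
3: ✓ CMP  NZCV=1000
4: · ADDGT
5: · MOVCS
6: ✓ CMP  NZCV=1000
7: ✓ SUBNE  r3←0x3f
8: ✓ MOVLS  r3←0xb3
9: · SUBGT

VAL = 0x69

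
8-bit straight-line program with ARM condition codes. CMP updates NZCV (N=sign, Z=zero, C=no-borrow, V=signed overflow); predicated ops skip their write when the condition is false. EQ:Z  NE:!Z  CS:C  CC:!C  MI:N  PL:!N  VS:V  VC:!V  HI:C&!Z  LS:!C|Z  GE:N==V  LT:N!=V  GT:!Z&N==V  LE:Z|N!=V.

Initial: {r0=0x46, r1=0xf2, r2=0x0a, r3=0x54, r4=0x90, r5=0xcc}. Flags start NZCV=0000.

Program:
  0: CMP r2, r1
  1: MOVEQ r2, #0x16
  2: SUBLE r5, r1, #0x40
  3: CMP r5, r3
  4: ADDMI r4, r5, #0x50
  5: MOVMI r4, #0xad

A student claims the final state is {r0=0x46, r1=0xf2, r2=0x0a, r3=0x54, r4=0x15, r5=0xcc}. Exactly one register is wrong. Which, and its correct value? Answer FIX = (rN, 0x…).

FIX = (r4, 0x90)

0: ✓ CMP  NZCV=0000
1: · MOVEQ
2: · SUBLE
3: ✓ CMP  NZCV=0011
4: · ADDMI
5: · MOVMI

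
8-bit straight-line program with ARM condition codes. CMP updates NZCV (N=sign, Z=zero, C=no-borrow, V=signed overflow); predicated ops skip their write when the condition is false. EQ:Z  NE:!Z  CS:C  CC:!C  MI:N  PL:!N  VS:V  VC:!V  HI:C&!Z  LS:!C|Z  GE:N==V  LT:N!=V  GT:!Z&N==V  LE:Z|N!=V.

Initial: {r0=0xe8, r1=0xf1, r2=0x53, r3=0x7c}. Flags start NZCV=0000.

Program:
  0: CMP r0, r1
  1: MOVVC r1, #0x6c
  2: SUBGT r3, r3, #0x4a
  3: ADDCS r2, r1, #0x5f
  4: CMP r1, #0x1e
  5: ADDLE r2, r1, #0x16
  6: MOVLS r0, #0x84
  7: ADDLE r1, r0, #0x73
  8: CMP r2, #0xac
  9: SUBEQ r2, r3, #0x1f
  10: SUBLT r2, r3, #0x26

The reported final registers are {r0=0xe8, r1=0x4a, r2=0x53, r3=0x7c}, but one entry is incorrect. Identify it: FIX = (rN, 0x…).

FIX = (r1, 0x6c)

0: ✓ CMP  NZCV=1000
1: ✓ MOVVC  r1←0x6c
2: · SUBGT
3: · ADDCS
4: ✓ CMP  NZCV=0010
5: · ADDLE
6: · MOVLS
7: · ADDLE
8: ✓ CMP  NZCV=1001
9: · SUBEQ
10: · SUBLT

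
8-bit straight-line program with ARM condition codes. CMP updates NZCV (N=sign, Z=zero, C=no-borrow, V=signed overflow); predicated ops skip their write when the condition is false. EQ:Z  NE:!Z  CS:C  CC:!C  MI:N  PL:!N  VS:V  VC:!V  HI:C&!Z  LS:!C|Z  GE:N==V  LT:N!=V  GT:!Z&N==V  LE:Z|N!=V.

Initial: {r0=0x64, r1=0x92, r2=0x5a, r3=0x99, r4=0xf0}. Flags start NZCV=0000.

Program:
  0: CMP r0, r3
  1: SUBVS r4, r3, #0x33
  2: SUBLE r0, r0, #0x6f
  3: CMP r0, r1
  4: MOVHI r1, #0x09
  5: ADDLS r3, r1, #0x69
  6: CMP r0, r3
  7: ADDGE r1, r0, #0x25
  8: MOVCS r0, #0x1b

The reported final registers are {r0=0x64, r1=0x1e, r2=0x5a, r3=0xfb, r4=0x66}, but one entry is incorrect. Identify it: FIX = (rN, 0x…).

[0] flags=1001 → (cmp)
[1] flags=1001 VS?T → r4=0x66
[2] flags=1001 LE?F → skip
[3] flags=1001 → (cmp)
[4] flags=1001 HI?F → skip
[5] flags=1001 LS?T → r3=0xfb
[6] flags=0000 → (cmp)
[7] flags=0000 GE?T → r1=0x89
[8] flags=0000 CS?F → skip

FIX = (r1, 0x89)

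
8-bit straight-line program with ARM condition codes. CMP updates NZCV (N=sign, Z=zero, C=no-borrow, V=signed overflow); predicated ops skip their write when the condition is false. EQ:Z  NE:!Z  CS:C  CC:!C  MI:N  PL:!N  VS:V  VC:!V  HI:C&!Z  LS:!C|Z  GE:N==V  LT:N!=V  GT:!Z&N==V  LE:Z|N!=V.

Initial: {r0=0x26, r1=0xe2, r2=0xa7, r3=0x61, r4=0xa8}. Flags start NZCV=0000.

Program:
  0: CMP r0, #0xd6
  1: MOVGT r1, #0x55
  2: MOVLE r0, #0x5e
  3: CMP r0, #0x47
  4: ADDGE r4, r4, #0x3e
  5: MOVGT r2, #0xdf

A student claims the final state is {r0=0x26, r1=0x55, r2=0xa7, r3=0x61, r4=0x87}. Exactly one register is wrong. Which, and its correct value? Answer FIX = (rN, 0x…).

FIX = (r4, 0xa8)

0: ✓ CMP  NZCV=0000
1: ✓ MOVGT  r1←0x55
2: · MOVLE
3: ✓ CMP  NZCV=1000
4: · ADDGE
5: · MOVGT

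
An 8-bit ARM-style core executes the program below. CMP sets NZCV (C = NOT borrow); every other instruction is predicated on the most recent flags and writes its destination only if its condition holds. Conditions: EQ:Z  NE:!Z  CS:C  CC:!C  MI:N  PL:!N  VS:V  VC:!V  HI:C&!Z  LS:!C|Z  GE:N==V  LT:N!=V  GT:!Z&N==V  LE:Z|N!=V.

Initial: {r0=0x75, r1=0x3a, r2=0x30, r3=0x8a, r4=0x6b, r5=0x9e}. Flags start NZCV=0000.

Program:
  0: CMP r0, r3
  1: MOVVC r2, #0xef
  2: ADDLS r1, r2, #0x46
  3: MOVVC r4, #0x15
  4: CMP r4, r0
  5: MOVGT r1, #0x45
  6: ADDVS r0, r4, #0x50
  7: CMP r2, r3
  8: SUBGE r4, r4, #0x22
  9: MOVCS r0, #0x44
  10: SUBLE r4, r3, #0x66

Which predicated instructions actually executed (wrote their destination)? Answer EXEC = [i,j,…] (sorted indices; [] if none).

EXEC = [2,8]

[0] flags=1001 → (cmp)
[1] flags=1001 VC?F → skip
[2] flags=1001 LS?T → r1=0x76
[3] flags=1001 VC?F → skip
[4] flags=1000 → (cmp)
[5] flags=1000 GT?F → skip
[6] flags=1000 VS?F → skip
[7] flags=1001 → (cmp)
[8] flags=1001 GE?T → r4=0x49
[9] flags=1001 CS?F → skip
[10] flags=1001 LE?F → skip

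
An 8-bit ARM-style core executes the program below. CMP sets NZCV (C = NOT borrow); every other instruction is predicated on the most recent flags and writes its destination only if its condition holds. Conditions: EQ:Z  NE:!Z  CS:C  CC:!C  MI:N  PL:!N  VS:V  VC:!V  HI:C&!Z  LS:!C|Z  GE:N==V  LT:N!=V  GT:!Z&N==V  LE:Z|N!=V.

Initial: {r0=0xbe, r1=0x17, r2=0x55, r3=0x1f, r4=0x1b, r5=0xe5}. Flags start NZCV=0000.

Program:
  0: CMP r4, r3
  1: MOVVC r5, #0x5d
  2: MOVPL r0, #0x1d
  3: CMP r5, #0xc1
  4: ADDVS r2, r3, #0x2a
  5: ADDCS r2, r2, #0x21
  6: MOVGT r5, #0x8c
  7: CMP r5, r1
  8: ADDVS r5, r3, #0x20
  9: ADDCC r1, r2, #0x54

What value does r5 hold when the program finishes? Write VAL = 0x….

0: ✓ CMP  NZCV=1000
1: ✓ MOVVC  r5←0x5d
2: · MOVPL
3: ✓ CMP  NZCV=1001
4: ✓ ADDVS  r2←0x49
5: · ADDCS
6: ✓ MOVGT  r5←0x8c
7: ✓ CMP  NZCV=0011
8: ✓ ADDVS  r5←0x3f
9: · ADDCC

VAL = 0x3f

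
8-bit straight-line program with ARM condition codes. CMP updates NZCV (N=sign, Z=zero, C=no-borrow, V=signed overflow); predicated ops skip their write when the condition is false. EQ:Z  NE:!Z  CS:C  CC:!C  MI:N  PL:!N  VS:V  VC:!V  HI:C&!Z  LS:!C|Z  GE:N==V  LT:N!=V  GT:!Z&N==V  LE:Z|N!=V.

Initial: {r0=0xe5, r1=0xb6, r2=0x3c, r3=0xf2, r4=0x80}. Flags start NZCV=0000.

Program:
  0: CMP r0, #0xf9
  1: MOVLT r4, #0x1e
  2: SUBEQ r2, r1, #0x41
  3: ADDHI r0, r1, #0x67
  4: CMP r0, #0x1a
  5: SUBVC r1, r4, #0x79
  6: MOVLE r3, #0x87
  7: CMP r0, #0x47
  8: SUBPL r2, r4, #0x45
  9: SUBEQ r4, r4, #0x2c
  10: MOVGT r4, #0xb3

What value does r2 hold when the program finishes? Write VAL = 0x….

[0] flags=1000 → (cmp)
[1] flags=1000 LT?T → r4=0x1e
[2] flags=1000 EQ?F → skip
[3] flags=1000 HI?F → skip
[4] flags=1010 → (cmp)
[5] flags=1010 VC?T → r1=0xa5
[6] flags=1010 LE?T → r3=0x87
[7] flags=1010 → (cmp)
[8] flags=1010 PL?F → skip
[9] flags=1010 EQ?F → skip
[10] flags=1010 GT?F → skip

VAL = 0x3c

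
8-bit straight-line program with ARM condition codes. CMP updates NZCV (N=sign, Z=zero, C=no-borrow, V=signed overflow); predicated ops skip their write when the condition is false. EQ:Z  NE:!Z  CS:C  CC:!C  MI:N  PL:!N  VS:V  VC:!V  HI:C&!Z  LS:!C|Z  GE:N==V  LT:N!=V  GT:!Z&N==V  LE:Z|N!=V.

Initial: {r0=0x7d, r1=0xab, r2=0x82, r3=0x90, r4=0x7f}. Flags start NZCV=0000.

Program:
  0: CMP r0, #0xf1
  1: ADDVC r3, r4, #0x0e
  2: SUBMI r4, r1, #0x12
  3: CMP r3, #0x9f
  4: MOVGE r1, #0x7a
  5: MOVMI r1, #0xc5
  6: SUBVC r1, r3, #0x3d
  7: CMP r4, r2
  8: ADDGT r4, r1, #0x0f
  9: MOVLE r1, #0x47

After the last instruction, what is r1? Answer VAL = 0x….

[0] flags=1001 → (cmp)
[1] flags=1001 VC?F → skip
[2] flags=1001 MI?T → r4=0x99
[3] flags=1000 → (cmp)
[4] flags=1000 GE?F → skip
[5] flags=1000 MI?T → r1=0xc5
[6] flags=1000 VC?T → r1=0x53
[7] flags=0010 → (cmp)
[8] flags=0010 GT?T → r4=0x62
[9] flags=0010 LE?F → skip

VAL = 0x53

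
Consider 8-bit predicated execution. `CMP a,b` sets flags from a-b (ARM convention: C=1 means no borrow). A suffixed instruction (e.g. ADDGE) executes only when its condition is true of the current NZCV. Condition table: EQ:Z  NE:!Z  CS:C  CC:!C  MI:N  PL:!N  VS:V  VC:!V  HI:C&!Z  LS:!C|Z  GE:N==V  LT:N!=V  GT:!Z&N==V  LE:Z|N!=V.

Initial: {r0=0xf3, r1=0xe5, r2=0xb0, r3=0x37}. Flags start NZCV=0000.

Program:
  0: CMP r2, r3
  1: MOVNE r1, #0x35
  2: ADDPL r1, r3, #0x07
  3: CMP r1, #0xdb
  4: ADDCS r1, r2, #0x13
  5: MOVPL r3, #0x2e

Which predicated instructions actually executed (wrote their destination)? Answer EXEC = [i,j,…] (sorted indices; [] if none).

[0] flags=0011 → (cmp)
[1] flags=0011 NE?T → r1=0x35
[2] flags=0011 PL?T → r1=0x3e
[3] flags=0000 → (cmp)
[4] flags=0000 CS?F → skip
[5] flags=0000 PL?T → r3=0x2e

EXEC = [1,2,5]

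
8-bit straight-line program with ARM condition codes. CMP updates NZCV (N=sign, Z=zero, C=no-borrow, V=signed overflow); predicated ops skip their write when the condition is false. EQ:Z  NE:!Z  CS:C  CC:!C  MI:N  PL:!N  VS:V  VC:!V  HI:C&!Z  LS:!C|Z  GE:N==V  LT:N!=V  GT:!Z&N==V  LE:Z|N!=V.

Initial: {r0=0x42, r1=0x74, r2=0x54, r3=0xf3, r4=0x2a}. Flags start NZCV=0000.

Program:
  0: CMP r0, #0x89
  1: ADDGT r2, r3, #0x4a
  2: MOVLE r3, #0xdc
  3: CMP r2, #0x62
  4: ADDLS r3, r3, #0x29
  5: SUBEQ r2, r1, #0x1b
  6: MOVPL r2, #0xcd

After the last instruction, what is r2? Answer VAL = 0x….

[0] flags=1001 → (cmp)
[1] flags=1001 GT?T → r2=0x3d
[2] flags=1001 LE?F → skip
[3] flags=1000 → (cmp)
[4] flags=1000 LS?T → r3=0x1c
[5] flags=1000 EQ?F → skip
[6] flags=1000 PL?F → skip

VAL = 0x3d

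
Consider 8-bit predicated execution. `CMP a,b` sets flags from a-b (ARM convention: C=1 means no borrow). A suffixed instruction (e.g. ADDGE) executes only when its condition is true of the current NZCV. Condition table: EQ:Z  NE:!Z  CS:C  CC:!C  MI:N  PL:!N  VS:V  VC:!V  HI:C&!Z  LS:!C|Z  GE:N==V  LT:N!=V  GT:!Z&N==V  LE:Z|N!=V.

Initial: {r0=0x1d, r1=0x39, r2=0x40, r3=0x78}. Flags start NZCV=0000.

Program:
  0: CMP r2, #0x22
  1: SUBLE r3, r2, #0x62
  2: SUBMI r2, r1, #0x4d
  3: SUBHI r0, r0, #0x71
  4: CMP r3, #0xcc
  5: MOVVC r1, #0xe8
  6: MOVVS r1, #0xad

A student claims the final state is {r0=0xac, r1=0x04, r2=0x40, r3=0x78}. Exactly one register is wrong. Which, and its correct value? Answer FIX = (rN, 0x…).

[0] flags=0010 → (cmp)
[1] flags=0010 LE?F → skip
[2] flags=0010 MI?F → skip
[3] flags=0010 HI?T → r0=0xac
[4] flags=1001 → (cmp)
[5] flags=1001 VC?F → skip
[6] flags=1001 VS?T → r1=0xad

FIX = (r1, 0xad)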